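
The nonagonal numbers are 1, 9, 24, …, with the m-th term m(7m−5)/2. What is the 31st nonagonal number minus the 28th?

31·(7·31 − 5)/2 = 3286 and 28·(7·28 − 5)/2 = 2674.
Difference: 3286 − 2674 = 612.

612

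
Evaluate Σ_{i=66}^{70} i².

Σ_{i=66}^{70} i² = 116795 − 93665 = 23130.

23130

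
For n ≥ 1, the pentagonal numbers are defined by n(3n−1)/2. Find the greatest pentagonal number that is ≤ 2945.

2882

Solve n(3n−1)/2 ≤ 2945 for integer n.
n = 44 gives 2882 ≤ 2945, while n = 45 gives 3015 > 2945; so the answer is 2882.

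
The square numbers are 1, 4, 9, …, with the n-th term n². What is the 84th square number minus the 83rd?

167

n² − (n−1)² = 2n − 1, so 84² − 83² = 2·84 − 1 = 167.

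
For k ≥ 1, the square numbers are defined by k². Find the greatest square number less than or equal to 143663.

143641

Solve n² ≤ 143663 for integer n.
n = 379 gives 143641 ≤ 143663, while n = 380 gives 144400 > 143663; so the answer is 143641.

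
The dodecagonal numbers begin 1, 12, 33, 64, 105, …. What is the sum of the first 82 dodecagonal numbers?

922213

Σ i(5i−4) = 5Σi² − 4Σi over i = 1..82.
Σi = 3403 and Σi² = 187165.
5·187165 − 4·3403 = 922213.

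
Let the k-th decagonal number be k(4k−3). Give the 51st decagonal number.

10251

51·(4·51 − 3) = 51·201 = 10251.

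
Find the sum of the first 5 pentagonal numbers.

Σ i(3i−1)/2 = (3Σi² − Σi) / 2 over i = 1..5.
Σi = 15 and Σi² = 55.
(3·55 − 1·15) / 2 = 150/2 = 75.

75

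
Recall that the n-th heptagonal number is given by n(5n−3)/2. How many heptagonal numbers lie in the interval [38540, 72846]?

47

The n-th heptagonal number is n(5n−3)/2.
Smallest index with value ≥ 38540: n = 125 (giving 38875).
Largest index with value ≤ 72846: n = 171 (giving 72846).
Indices 125 through 171: 47 terms.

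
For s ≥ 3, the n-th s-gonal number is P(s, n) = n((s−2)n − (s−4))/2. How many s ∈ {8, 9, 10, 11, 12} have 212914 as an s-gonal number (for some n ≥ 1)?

1

s = 8: P(8, 266) = 211736 and P(8, 267) = 213333; 212914 is not s-gonal.
s = 9: P(9, 247) = 212914. ✓
s = 10: P(10, 231) = 212751 and P(10, 232) = 214600; 212914 is not s-gonal.
s = 11: P(11, 217) = 211141 and P(11, 218) = 213095; 212914 is not s-gonal.
s = 12: P(12, 206) = 211356 and P(12, 207) = 213417; 212914 is not s-gonal.
Hits: s ∈ {9} → 1.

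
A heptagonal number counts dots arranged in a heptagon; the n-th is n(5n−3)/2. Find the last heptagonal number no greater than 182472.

181845

Solve n(5n−3)/2 ≤ 182472 for integer n.
n = 270 gives 181845 ≤ 182472, while n = 271 gives 183196 > 182472; so the answer is 181845.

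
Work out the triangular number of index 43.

The 43rd triangular number is n(n+1)/2 with n = 43.
43·44/2 = 1892/2 = 946.

946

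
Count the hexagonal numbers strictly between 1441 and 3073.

The n-th hexagonal number is n(2n−1).
Smallest index with value > 1441: n = 28 (giving 1540).
Largest index with value < 3073: n = 39 (giving 3003).
Indices 28 through 39: 12 terms.

12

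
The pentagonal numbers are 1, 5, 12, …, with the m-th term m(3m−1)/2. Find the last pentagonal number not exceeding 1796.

1717

Solve n(3n−1)/2 ≤ 1796 for integer n.
n = 34 gives 1717 ≤ 1796, while n = 35 gives 1820 > 1796; so the answer is 1717.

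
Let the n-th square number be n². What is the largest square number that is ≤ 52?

Solve n² ≤ 52 for integer n.
n = 7 gives 49 ≤ 52, while n = 8 gives 64 > 52; so the answer is 49.

49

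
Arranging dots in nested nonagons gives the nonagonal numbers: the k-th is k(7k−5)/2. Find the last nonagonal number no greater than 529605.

Solve n(7n−5)/2 ≤ 529605 for integer n.
n = 389 gives 528651 ≤ 529605, while n = 390 gives 531375 > 529605; so the answer is 528651.

528651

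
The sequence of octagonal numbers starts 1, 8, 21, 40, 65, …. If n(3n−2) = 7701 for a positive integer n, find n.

Set n(3n−2) = 7701, giving 3n² − 2n − 7701 = 0.
The discriminant is 4 + 12·7701 = 92416, and √92416 = 304.
So n = (2 + 304) / 6 = 306/6 = 51.

51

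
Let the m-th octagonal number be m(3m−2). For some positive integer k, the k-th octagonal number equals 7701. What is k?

51

Set n(3n−2) = 7701, giving 3n² − 2n − 7701 = 0.
The discriminant is 4 + 12·7701 = 92416, and √92416 = 304.
So n = (2 + 304) / 6 = 306/6 = 51.
Check: 51·(3·51 − 2) = 7701. ✓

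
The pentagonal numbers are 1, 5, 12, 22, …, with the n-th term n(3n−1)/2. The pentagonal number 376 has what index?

16

Set n(3n−1)/2 = 376, giving 3n² − n − 752 = 0.
The discriminant is 1 + 24·376 = 9025, and √9025 = 95.
So n = (1 + 95) / 6 = 96/6 = 16.
Check: 16·(3·16 − 1)/2 = 376. ✓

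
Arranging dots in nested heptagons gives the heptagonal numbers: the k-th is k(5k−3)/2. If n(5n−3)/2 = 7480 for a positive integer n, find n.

55

Set n(5n−3)/2 = 7480, giving 5n² − 3n − 14960 = 0.
So n = (3 + 547) / 10 = 550/10 = 55.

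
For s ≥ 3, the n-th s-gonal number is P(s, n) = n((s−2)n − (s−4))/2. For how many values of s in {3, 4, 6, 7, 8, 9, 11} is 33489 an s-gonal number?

s = 3: P(3, 258) = 33411 and P(3, 259) = 33670; 33489 is not s-gonal.
s = 4: P(4, 183) = 33489. ✓
s = 6: P(6, 129) = 33153 and P(6, 130) = 33670; 33489 is not s-gonal.
s = 7: P(7, 116) = 33466 and P(7, 117) = 34047; 33489 is not s-gonal.
s = 8: P(8, 105) = 32865 and P(8, 106) = 33496; 33489 is not s-gonal.
s = 9: P(9, 98) = 33369 and P(9, 99) = 34056; 33489 is not s-gonal.
s = 11: P(11, 86) = 32981 and P(11, 87) = 33756; 33489 is not s-gonal.
Hits: s ∈ {4} → 1.

1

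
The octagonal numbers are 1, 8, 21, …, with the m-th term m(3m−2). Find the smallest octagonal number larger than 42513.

Solve n(3n−2) > 42513 for integer n.
The largest n with value ≤ 42513 is 119 (since 42245 ≤ 42513 < 42960), so the first above is n = 120, value 42960.

42960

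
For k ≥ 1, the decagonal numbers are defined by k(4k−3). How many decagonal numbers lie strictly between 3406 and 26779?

The n-th decagonal number is n(4n−3).
Smallest index with value > 3406: n = 30 (giving 3510).
Largest index with value < 26779: n = 82 (giving 26650).
Indices 30 through 82: 53 terms.

53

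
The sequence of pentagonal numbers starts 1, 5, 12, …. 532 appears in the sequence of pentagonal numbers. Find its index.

19

Set n(3n−1)/2 = 532, giving 3n² − n − 1064 = 0.
The discriminant is 1 + 24·532 = 12769, and √12769 = 113.
So n = (1 + 113) / 6 = 114/6 = 19.
Check: 19·(3·19 − 1)/2 = 532. ✓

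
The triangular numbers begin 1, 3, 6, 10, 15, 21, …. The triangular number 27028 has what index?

Set n(n+1)/2 = 27028, giving n² + n − 54056 = 0.
The discriminant is 1 + 8·27028 = 216225, and √216225 = 465.
So n = (-1 + 465) / 2 = 464/2 = 232.
Check: 232·233/2 = 27028. ✓

232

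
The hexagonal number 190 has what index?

Set n(2n−1) = 190, giving 2n² − n − 190 = 0.
So n = (1 + 39) / 4 = 40/4 = 10.

10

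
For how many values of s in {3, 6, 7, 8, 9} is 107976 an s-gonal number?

s = 3: P(3, 464) = 107880 and P(3, 465) = 108345; 107976 is not s-gonal.
s = 6: P(6, 232) = 107416 and P(6, 233) = 108345; 107976 is not s-gonal.
s = 7: P(7, 208) = 107848 and P(7, 209) = 108889; 107976 is not s-gonal.
s = 8: P(8, 190) = 107920 and P(8, 191) = 109061; 107976 is not s-gonal.
s = 9: P(9, 176) = 107976. ✓
Hits: s ∈ {9} → 1.

1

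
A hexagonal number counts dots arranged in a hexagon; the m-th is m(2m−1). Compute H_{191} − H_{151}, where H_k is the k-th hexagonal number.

191·(2·191 − 1) = 72771 and 151·(2·151 − 1) = 45451.
Difference: 72771 − 45451 = 27320.

27320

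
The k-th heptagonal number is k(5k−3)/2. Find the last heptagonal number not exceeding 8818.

8614

Solve n(5n−3)/2 ≤ 8818 for integer n.
n = 59 gives 8614 ≤ 8818, while n = 60 gives 8910 > 8818; so the answer is 8614.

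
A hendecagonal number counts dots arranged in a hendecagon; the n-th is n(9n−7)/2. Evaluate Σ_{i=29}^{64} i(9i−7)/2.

361908

Σ i(9i−7)/2 = (9Σi² − 7Σi) / 2 over i = 29..64.
Σi = 2080 − 406 = 1674 and Σi² = 89440 − 7714 = 81726.
(9·81726 − 7·1674) / 2 = 723816/2 = 361908.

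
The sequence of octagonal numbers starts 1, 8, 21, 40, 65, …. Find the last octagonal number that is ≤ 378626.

377365

Solve n(3n−2) ≤ 378626 for integer n.
n = 355 gives 377365 ≤ 378626, while n = 356 gives 379496 > 378626; so the answer is 377365.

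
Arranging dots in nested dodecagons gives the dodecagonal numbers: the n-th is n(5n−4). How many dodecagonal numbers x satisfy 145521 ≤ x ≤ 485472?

The n-th dodecagonal number is n(5n−4).
Smallest index with value ≥ 145521: n = 171 (giving 145521).
Largest index with value ≤ 485472: n = 312 (giving 485472).
Indices 171 through 312: 142 terms.

142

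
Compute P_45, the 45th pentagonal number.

3015

The 45th pentagonal number is n(3n−1)/2 with n = 45.
45·(3·45 − 1)/2 = 45·134/2 = 45·67 = 3015.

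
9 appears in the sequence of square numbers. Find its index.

We need n² = 9, so n = √9 = 3.

3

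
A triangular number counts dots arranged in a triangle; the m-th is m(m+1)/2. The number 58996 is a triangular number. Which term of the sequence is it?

Set n(n+1)/2 = 58996, giving n² + n − 117992 = 0.
The discriminant is 1 + 8·58996 = 471969, and √471969 = 687.
So n = (-1 + 687) / 2 = 686/2 = 343.

343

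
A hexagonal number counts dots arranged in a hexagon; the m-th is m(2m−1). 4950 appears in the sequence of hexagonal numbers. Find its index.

50

Set n(2n−1) = 4950, giving 2n² − n − 4950 = 0.
The discriminant is 1 + 8·4950 = 39601, and √39601 = 199.
So n = (1 + 199) / 4 = 200/4 = 50.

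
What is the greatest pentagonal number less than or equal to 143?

Solve n(3n−1)/2 ≤ 143 for integer n.
n = 9 gives 117 ≤ 143, while n = 10 gives 145 > 143; so the answer is 117.

117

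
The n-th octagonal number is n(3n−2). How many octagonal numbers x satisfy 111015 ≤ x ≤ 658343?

The n-th octagonal number is n(3n−2).
Smallest index with value ≥ 111015: n = 193 (giving 111361).
Largest index with value ≤ 658343: n = 468 (giving 656136).
Indices 193 through 468: 276 terms.

276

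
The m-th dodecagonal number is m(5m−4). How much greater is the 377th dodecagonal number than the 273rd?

337584

377·(5·377 − 4) = 709137 and 273·(5·273 − 4) = 371553.
Difference: 709137 − 371553 = 337584.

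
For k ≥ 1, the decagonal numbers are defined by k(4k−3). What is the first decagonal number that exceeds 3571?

Solve n(4n−3) > 3571 for integer n.
The largest n with value ≤ 3571 is 30 (since 3510 ≤ 3571 < 3751), so the first above is n = 31, value 3751.

3751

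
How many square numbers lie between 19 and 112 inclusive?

6

The n-th square number is n².
Smallest index with value ≥ 19: n = 5 (giving 25).
Largest index with value ≤ 112: n = 10 (giving 100).
Indices 5 through 10: 6 terms.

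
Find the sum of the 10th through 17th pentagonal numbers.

2196

Σ i(3i−1)/2 = (3Σi² − Σi) / 2 over i = 10..17.
Σi = 153 − 45 = 108 and Σi² = 1785 − 285 = 1500.
(3·1500 − 1·108) / 2 = 4392/2 = 2196.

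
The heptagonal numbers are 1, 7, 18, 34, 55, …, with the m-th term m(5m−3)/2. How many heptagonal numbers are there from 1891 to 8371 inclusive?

The n-th heptagonal number is n(5n−3)/2.
Smallest index with value ≥ 1891: n = 28 (giving 1918).
Largest index with value ≤ 8371: n = 58 (giving 8323).
Indices 28 through 58: 31 terms.

31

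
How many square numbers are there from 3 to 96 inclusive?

The n-th square number is n².
Smallest index with value ≥ 3: n = 2 (giving 4).
Largest index with value ≤ 96: n = 9 (giving 81).
Indices 2 through 9: 8 terms.

8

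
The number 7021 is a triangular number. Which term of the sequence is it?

Set n(n+1)/2 = 7021, giving n² + n − 14042 = 0.
So n = (-1 + 237) / 2 = 236/2 = 118.

118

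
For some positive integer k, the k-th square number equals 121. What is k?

We need n² = 121, so n = √121 = 11.

11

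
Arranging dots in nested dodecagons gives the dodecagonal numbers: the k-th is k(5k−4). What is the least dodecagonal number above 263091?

Solve n(5n−4) > 263091 for integer n.
The largest n with value ≤ 263091 is 229 (since 261289 ≤ 263091 < 263580), so the first above is n = 230, value 263580.

263580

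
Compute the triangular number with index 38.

741

The 38th triangular number is n(n+1)/2 with n = 38.
38·39/2 = 1482/2 = 741.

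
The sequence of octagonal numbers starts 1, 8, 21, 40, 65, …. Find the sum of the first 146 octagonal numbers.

3122721

Σ i(3i−2) = 3Σi² − 2Σi over i = 1..146.
Σi = 10731 and Σi² = 1048061.
3·1048061 − 2·10731 = 3122721.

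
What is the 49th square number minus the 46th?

49² = 2401 and 46² = 2116.
Difference: 2401 − 2116 = 285.

285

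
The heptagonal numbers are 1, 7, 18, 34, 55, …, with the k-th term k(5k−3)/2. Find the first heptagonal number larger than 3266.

3367

Solve n(5n−3)/2 > 3266 for integer n.
The largest n with value ≤ 3266 is 36 (since 3186 ≤ 3266 < 3367), so the first above is n = 37, value 3367.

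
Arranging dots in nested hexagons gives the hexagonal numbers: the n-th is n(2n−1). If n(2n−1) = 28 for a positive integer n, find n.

4

Set n(2n−1) = 28, giving 2n² − n − 28 = 0.
The discriminant is 1 + 8·28 = 225, and √225 = 15.
So n = (1 + 15) / 4 = 16/4 = 4.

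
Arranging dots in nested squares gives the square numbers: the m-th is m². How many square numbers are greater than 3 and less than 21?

The n-th square number is n².
Smallest index with value > 3: n = 2 (giving 4).
Largest index with value < 21: n = 4 (giving 16).
Indices 2 through 4: 3 terms.

3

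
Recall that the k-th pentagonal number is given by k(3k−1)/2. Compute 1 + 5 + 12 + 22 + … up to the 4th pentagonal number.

40

Σ i(3i−1)/2 = (3Σi² − Σi) / 2 over i = 1..4.
Σi = 10 and Σi² = 30.
(3·30 − 1·10) / 2 = 80/2 = 40.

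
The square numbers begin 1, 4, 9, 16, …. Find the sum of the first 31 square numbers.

10416

Σ_{i=1}^{31} i² = 31·32·63/6 = 10416.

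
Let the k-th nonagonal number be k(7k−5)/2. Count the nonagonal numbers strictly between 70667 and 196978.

The n-th nonagonal number is n(7n−5)/2.
Smallest index with value > 70667: n = 143 (giving 71214).
Largest index with value < 196978: n = 237 (giving 195999).
Indices 143 through 237: 95 terms.

95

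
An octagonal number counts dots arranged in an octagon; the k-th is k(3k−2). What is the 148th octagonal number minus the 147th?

Consecutive octagonal numbers differ by 6n − 5: here 6·148 − 5 = 883.

883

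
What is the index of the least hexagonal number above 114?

8

Solve n(2n−1) > 114 for integer n.
The largest n with value ≤ 114 is 7 (since 91 ≤ 114 < 120), so the first above is n = 8, value 120.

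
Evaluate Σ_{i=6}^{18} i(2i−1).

Σ i(2i−1) = 2Σi² − Σi over i = 6..18.
Σi = 171 − 15 = 156 and Σi² = 2109 − 55 = 2054.
2·2054 − 1·156 = 3952.

3952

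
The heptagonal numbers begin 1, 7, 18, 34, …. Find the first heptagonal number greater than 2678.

2839

Solve n(5n−3)/2 > 2678 for integer n.
The largest n with value ≤ 2678 is 33 (since 2673 ≤ 2678 < 2839), so the first above is n = 34, value 2839.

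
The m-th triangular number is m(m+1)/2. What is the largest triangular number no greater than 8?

6

Solve n(n+1)/2 ≤ 8 for integer n.
n = 3 gives 6 ≤ 8, while n = 4 gives 10 > 8; so the answer is 6.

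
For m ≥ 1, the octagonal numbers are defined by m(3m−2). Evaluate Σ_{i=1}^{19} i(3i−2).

7030

Σ i(3i−2) = 3Σi² − 2Σi over i = 1..19.
Σi = 190 and Σi² = 2470.
3·2470 − 2·190 = 7030.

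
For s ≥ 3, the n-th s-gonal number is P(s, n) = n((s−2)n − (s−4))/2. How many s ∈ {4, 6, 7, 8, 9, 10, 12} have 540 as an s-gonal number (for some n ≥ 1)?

s = 4: P(4, 23) = 529 and P(4, 24) = 576; 540 is not s-gonal.
s = 6: P(6, 16) = 496 and P(6, 17) = 561; 540 is not s-gonal.
s = 7: P(7, 15) = 540. ✓
s = 8: P(8, 13) = 481 and P(8, 14) = 560; 540 is not s-gonal.
s = 9: P(9, 12) = 474 and P(9, 13) = 559; 540 is not s-gonal.
s = 10: P(10, 12) = 540. ✓
s = 12: P(12, 10) = 460 and P(12, 11) = 561; 540 is not s-gonal.
Hits: s ∈ {7, 10} → 2.

2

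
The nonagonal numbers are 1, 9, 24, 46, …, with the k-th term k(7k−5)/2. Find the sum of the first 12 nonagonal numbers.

2080

Σ i(7i−5)/2 = (7Σi² − 5Σi) / 2 over i = 1..12.
Σi = 78 and Σi² = 650.
(7·650 − 5·78) / 2 = 4160/2 = 2080.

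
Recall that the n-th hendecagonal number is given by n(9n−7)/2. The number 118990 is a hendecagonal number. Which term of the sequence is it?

163

Set n(9n−7)/2 = 118990, giving 9n² − 7n − 237980 = 0.
So n = (7 + 2927) / 18 = 2934/18 = 163.
Check: 163·(9·163 − 7)/2 = 118990. ✓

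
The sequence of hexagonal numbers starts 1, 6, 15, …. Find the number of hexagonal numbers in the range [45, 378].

The n-th hexagonal number is n(2n−1).
Smallest index with value ≥ 45: n = 5 (giving 45).
Largest index with value ≤ 378: n = 14 (giving 378).
Indices 5 through 14: 10 terms.

10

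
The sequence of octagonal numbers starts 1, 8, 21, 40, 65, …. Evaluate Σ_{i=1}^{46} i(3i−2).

Σ i(3i−2) = 3Σi² − 2Σi over i = 1..46.
Σi = 1081 and Σi² = 33511.
3·33511 − 2·1081 = 98371.

98371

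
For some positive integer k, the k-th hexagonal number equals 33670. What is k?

Set n(2n−1) = 33670, giving 2n² − n − 33670 = 0.
The discriminant is 1 + 8·33670 = 269361, and √269361 = 519.
So n = (1 + 519) / 4 = 520/4 = 130.

130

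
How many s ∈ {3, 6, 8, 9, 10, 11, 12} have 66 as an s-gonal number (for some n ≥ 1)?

2

s = 3: P(3, 11) = 66. ✓
s = 6: P(6, 6) = 66. ✓
s = 8: P(8, 5) = 65 and P(8, 6) = 96; 66 is not s-gonal.
s = 9: P(9, 4) = 46 and P(9, 5) = 75; 66 is not s-gonal.
s = 10: P(10, 4) = 52 and P(10, 5) = 85; 66 is not s-gonal.
s = 11: P(11, 4) = 58 and P(11, 5) = 95; 66 is not s-gonal.
s = 12: P(12, 4) = 64 and P(12, 5) = 105; 66 is not s-gonal.
Hits: s ∈ {3, 6} → 2.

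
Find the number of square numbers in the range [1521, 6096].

40

The n-th square number is n².
Smallest index with value ≥ 1521: n = 39 (giving 1521).
Largest index with value ≤ 6096: n = 78 (giving 6084).
Indices 39 through 78: 40 terms.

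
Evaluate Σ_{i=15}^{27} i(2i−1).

11557

Σ i(2i−1) = 2Σi² − Σi over i = 15..27.
Σi = 378 − 105 = 273 and Σi² = 6930 − 1015 = 5915.
2·5915 − 1·273 = 11557.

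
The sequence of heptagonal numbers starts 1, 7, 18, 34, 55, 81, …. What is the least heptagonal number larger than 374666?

Solve n(5n−3)/2 > 374666 for integer n.
The largest n with value ≤ 374666 is 387 (since 373842 ≤ 374666 < 375778), so the first above is n = 388, value 375778.

375778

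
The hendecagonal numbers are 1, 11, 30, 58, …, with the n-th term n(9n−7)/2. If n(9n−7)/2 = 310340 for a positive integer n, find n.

263

Set n(9n−7)/2 = 310340, giving 9n² − 7n − 620680 = 0.
The discriminant is 49 + 72·310340 = 22344529, and √22344529 = 4727.
So n = (7 + 4727) / 18 = 4734/18 = 263.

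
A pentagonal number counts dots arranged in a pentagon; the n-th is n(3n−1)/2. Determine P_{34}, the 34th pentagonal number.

1717

34·(3·34 − 1)/2 = 34·101/2 = 1717.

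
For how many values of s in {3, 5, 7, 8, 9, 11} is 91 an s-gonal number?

1

s = 3: P(3, 13) = 91. ✓
s = 5: P(5, 7) = 70 and P(5, 8) = 92; 91 is not s-gonal.
s = 7: P(7, 6) = 81 and P(7, 7) = 112; 91 is not s-gonal.
s = 8: P(8, 5) = 65 and P(8, 6) = 96; 91 is not s-gonal.
s = 9: P(9, 5) = 75 and P(9, 6) = 111; 91 is not s-gonal.
s = 11: P(11, 4) = 58 and P(11, 5) = 95; 91 is not s-gonal.
Hits: s ∈ {3} → 1.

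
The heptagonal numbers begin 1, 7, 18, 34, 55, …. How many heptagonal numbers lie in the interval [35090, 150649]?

127

The n-th heptagonal number is n(5n−3)/2.
Smallest index with value ≥ 35090: n = 119 (giving 35224).
Largest index with value ≤ 150649: n = 245 (giving 149695).
Indices 119 through 245: 127 terms.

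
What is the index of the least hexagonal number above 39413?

Solve n(2n−1) > 39413 for integer n.
The largest n with value ≤ 39413 is 140 (since 39060 ≤ 39413 < 39621), so the first above is n = 141, value 39621.

141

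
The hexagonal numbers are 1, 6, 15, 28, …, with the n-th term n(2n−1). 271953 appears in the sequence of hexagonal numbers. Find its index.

369

Set n(2n−1) = 271953, giving 2n² − n − 271953 = 0.
The discriminant is 1 + 8·271953 = 2175625, and √2175625 = 1475.
So n = (1 + 1475) / 4 = 1476/4 = 369.
Check: 369·(2·369 − 1) = 271953. ✓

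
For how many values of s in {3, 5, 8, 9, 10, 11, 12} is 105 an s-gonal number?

2

s = 3: P(3, 14) = 105. ✓
s = 5: P(5, 8) = 92 and P(5, 9) = 117; 105 is not s-gonal.
s = 8: P(8, 6) = 96 and P(8, 7) = 133; 105 is not s-gonal.
s = 9: P(9, 5) = 75 and P(9, 6) = 111; 105 is not s-gonal.
s = 10: P(10, 5) = 85 and P(10, 6) = 126; 105 is not s-gonal.
s = 11: P(11, 5) = 95 and P(11, 6) = 141; 105 is not s-gonal.
s = 12: P(12, 5) = 105. ✓
Hits: s ∈ {3, 12} → 2.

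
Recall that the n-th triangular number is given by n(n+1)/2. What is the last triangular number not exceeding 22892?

Solve n(n+1)/2 ≤ 22892 for integer n.
n = 213 gives 22791 ≤ 22892, while n = 214 gives 23005 > 22892; so the answer is 22791.

22791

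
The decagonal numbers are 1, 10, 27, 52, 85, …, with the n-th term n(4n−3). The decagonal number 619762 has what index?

Set n(4n−3) = 619762, giving 4n² − 3n − 619762 = 0.
The discriminant is 9 + 16·619762 = 9916201, and √9916201 = 3149.
So n = (3 + 3149) / 8 = 3152/8 = 394.
Check: 394·(4·394 − 3) = 619762. ✓

394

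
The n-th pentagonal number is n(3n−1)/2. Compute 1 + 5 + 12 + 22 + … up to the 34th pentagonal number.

Σ i(3i−1)/2 = (3Σi² − Σi) / 2 over i = 1..34.
Σi = 595 and Σi² = 13685.
(3·13685 − 1·595) / 2 = 40460/2 = 20230.

20230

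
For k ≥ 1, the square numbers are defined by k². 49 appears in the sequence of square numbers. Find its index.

We need n² = 49, so n = √49 = 7.
Check: 7² = 49. ✓

7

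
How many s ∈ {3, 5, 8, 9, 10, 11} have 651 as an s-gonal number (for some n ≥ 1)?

s = 3: P(3, 35) = 630 and P(3, 36) = 666; 651 is not s-gonal.
s = 5: P(5, 21) = 651. ✓
s = 8: P(8, 15) = 645 and P(8, 16) = 736; 651 is not s-gonal.
s = 9: P(9, 14) = 651. ✓
s = 10: P(10, 13) = 637 and P(10, 14) = 742; 651 is not s-gonal.
s = 11: P(11, 12) = 606 and P(11, 13) = 715; 651 is not s-gonal.
Hits: s ∈ {5, 9} → 2.

2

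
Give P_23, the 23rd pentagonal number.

The 23rd pentagonal number is n(3n−1)/2 with n = 23.
23·(3·23 − 1)/2 = 23·68/2 = 23·34 = 782.

782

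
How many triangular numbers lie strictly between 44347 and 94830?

137

The n-th triangular number is n(n+1)/2.
Smallest index with value > 44347: n = 298 (giving 44551).
Largest index with value < 94830: n = 434 (giving 94395).
Indices 298 through 434: 137 terms.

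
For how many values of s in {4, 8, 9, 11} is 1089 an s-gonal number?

2

s = 4: P(4, 33) = 1089. ✓
s = 8: P(8, 19) = 1045 and P(8, 20) = 1160; 1089 is not s-gonal.
s = 9: P(9, 18) = 1089. ✓
s = 11: P(11, 15) = 960 and P(11, 16) = 1096; 1089 is not s-gonal.
Hits: s ∈ {4, 9} → 2.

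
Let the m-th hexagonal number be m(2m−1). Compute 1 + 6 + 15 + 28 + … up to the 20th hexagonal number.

5530

Σ i(2i−1) = 2Σi² − Σi over i = 1..20.
Σi = 210 and Σi² = 2870.
2·2870 − 1·210 = 5530.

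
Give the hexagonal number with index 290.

167910

The 290th hexagonal number is n(2n−1) with n = 290.
290·(2·290 − 1) = 290·579 = 167910.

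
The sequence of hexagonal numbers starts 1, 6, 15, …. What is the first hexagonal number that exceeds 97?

120

Solve n(2n−1) > 97 for integer n.
The largest n with value ≤ 97 is 7 (since 91 ≤ 97 < 120), so the first above is n = 8, value 120.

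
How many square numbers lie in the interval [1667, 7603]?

The n-th square number is n².
Smallest index with value ≥ 1667: n = 41 (giving 1681).
Largest index with value ≤ 7603: n = 87 (giving 7569).
Indices 41 through 87: 47 terms.

47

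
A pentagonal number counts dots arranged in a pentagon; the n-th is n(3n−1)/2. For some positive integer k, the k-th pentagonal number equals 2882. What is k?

44

Set n(3n−1)/2 = 2882, giving 3n² − n − 5764 = 0.
So n = (1 + 263) / 6 = 264/6 = 44.
Check: 44·(3·44 − 1)/2 = 2882. ✓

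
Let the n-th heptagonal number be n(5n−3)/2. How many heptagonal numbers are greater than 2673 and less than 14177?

42

The n-th heptagonal number is n(5n−3)/2.
Smallest index with value > 2673: n = 34 (giving 2839).
Largest index with value < 14177: n = 75 (giving 13950).
Indices 34 through 75: 42 terms.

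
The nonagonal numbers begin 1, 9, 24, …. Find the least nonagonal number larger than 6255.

Solve n(7n−5)/2 > 6255 for integer n.
The largest n with value ≤ 6255 is 42 (since 6069 ≤ 6255 < 6364), so the first above is n = 43, value 6364.

6364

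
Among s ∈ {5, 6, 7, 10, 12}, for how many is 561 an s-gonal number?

2

s = 5: P(5, 19) = 532 and P(5, 20) = 590; 561 is not s-gonal.
s = 6: P(6, 17) = 561. ✓
s = 7: P(7, 15) = 540 and P(7, 16) = 616; 561 is not s-gonal.
s = 10: P(10, 12) = 540 and P(10, 13) = 637; 561 is not s-gonal.
s = 12: P(12, 11) = 561. ✓
Hits: s ∈ {6, 12} → 2.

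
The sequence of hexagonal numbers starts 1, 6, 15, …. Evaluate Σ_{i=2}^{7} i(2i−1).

251

Σ i(2i−1) = 2Σi² − Σi over i = 2..7.
Σi = 28 − 1 = 27 and Σi² = 140 − 1 = 139.
2·139 − 1·27 = 251.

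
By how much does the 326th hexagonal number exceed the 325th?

Consecutive hexagonal numbers differ by 4n − 3: here 4·326 − 3 = 1301.

1301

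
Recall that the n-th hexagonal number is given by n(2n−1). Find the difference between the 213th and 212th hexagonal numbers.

Consecutive hexagonal numbers differ by 4n − 3: here 4·213 − 3 = 849.

849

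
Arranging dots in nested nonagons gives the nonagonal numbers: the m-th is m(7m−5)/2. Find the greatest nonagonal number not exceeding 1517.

1491

Solve n(7n−5)/2 ≤ 1517 for integer n.
n = 21 gives 1491 ≤ 1517, while n = 22 gives 1639 > 1517; so the answer is 1491.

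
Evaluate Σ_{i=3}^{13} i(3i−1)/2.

1177

Σ i(3i−1)/2 = (3Σi² − Σi) / 2 over i = 3..13.
Σi = 91 − 3 = 88 and Σi² = 819 − 5 = 814.
(3·814 − 1·88) / 2 = 2354/2 = 1177.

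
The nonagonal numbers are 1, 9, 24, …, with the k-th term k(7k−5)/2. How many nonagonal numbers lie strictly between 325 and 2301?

The n-th nonagonal number is n(7n−5)/2.
Smallest index with value > 325: n = 11 (giving 396).
Largest index with value < 2301: n = 25 (giving 2125).
Indices 11 through 25: 15 terms.

15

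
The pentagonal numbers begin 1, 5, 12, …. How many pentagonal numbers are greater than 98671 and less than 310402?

199

The n-th pentagonal number is n(3n−1)/2.
Smallest index with value > 98671: n = 257 (giving 98945).
Largest index with value < 310402: n = 455 (giving 310310).
Indices 257 through 455: 199 terms.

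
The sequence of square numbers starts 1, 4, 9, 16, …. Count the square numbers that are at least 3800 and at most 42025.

144

The n-th square number is n².
Smallest index with value ≥ 3800: n = 62 (giving 3844).
Largest index with value ≤ 42025: n = 205 (giving 42025).
Indices 62 through 205: 144 terms.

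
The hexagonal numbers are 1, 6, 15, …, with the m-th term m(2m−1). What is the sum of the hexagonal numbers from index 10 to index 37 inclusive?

33922

Σ i(2i−1) = 2Σi² − Σi over i = 10..37.
Σi = 703 − 45 = 658 and Σi² = 17575 − 285 = 17290.
2·17290 − 1·658 = 33922.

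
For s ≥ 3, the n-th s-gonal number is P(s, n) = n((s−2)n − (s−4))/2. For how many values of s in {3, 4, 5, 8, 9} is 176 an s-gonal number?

s = 3: P(3, 18) = 171 and P(3, 19) = 190; 176 is not s-gonal.
s = 4: P(4, 13) = 169 and P(4, 14) = 196; 176 is not s-gonal.
s = 5: P(5, 11) = 176. ✓
s = 8: P(8, 8) = 176. ✓
s = 9: P(9, 7) = 154 and P(9, 8) = 204; 176 is not s-gonal.
Hits: s ∈ {5, 8} → 2.

2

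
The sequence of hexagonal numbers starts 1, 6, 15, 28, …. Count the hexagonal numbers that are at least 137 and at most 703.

11

The n-th hexagonal number is n(2n−1).
Smallest index with value ≥ 137: n = 9 (giving 153).
Largest index with value ≤ 703: n = 19 (giving 703).
Indices 9 through 19: 11 terms.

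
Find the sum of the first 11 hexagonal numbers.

946

Σ i(2i−1) = 2Σi² − Σi over i = 1..11.
Σi = 66 and Σi² = 506.
2·506 − 1·66 = 946.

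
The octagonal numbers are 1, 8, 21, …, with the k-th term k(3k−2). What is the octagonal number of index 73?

73·(3·73 − 2) = 73·217 = 15841.

15841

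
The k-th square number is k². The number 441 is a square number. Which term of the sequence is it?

21

We need n² = 441, so n = √441 = 21.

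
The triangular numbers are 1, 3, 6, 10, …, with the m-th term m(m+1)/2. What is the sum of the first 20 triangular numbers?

1540

Σ i(i+1)/2 = (Σi² + Σi) / 2 over i = 1..20.
Σi = 210 and Σi² = 2870.
(1·2870 + 1·210) / 2 = 3080/2 = 1540.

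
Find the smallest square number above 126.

144

Solve n² > 126 for integer n.
The largest n with value ≤ 126 is 11 (since 121 ≤ 126 < 144), so the first above is n = 12, value 144.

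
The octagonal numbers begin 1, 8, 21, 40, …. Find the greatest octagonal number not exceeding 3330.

Solve n(3n−2) ≤ 3330 for integer n.
n = 33 gives 3201 ≤ 3330, while n = 34 gives 3400 > 3330; so the answer is 3201.

3201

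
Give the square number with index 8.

The 8th square number is n² with n = 8.
8² = 64.

64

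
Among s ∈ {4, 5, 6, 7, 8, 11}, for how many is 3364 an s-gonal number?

s = 4: P(4, 58) = 3364. ✓
s = 5: P(5, 47) = 3290 and P(5, 48) = 3432; 3364 is not s-gonal.
s = 6: P(6, 41) = 3321 and P(6, 42) = 3486; 3364 is not s-gonal.
s = 7: P(7, 36) = 3186 and P(7, 37) = 3367; 3364 is not s-gonal.
s = 8: P(8, 33) = 3201 and P(8, 34) = 3400; 3364 is not s-gonal.
s = 11: P(11, 27) = 3186 and P(11, 28) = 3430; 3364 is not s-gonal.
Hits: s ∈ {4} → 1.

1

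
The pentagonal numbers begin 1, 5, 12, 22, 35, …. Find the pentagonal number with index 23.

782

The 23rd pentagonal number is n(3n−1)/2 with n = 23.
23·(3·23 − 1)/2 = 23·68/2 = 23·34 = 782.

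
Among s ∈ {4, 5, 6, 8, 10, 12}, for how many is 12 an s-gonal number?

2

s = 4: P(4, 3) = 9 and P(4, 4) = 16; 12 is not s-gonal.
s = 5: P(5, 3) = 12. ✓
s = 6: P(6, 2) = 6 and P(6, 3) = 15; 12 is not s-gonal.
s = 8: P(8, 2) = 8 and P(8, 3) = 21; 12 is not s-gonal.
s = 10: P(10, 2) = 10 and P(10, 3) = 27; 12 is not s-gonal.
s = 12: P(12, 2) = 12. ✓
Hits: s ∈ {5, 12} → 2.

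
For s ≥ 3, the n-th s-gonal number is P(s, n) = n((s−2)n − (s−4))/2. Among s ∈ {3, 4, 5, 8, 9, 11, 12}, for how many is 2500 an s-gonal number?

s = 3: P(3, 70) = 2485 and P(3, 71) = 2556; 2500 is not s-gonal.
s = 4: P(4, 50) = 2500. ✓
s = 5: P(5, 40) = 2380 and P(5, 41) = 2501; 2500 is not s-gonal.
s = 8: P(8, 29) = 2465 and P(8, 30) = 2640; 2500 is not s-gonal.
s = 9: P(9, 27) = 2484 and P(9, 28) = 2674; 2500 is not s-gonal.
s = 11: P(11, 23) = 2300 and P(11, 24) = 2508; 2500 is not s-gonal.
s = 12: P(12, 22) = 2332 and P(12, 23) = 2553; 2500 is not s-gonal.
Hits: s ∈ {4} → 1.

1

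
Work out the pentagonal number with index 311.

144926

The 311th pentagonal number is n(3n−1)/2 with n = 311.
311·(3·311 − 1)/2 = 311·932/2 = 311·466 = 144926.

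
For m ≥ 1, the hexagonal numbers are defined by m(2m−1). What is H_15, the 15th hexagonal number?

The 15th hexagonal number is n(2n−1) with n = 15.
15·(2·15 − 1) = 15·29 = 435.

435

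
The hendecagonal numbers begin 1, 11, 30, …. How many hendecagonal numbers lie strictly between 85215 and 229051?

The n-th hendecagonal number is n(9n−7)/2.
Smallest index with value > 85215: n = 139 (giving 86458).
Largest index with value < 229051: n = 225 (giving 227025).
Indices 139 through 225: 87 terms.

87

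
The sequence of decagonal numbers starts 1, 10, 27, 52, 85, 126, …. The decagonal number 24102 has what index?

Set n(4n−3) = 24102, giving 4n² − 3n − 24102 = 0.
The discriminant is 9 + 16·24102 = 385641, and √385641 = 621.
So n = (3 + 621) / 8 = 624/8 = 78.

78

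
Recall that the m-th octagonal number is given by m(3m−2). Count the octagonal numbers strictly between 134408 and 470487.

The n-th octagonal number is n(3n−2).
Smallest index with value > 134408: n = 213 (giving 135681).
Largest index with value < 470487: n = 396 (giving 469656).
Indices 213 through 396: 184 terms.

184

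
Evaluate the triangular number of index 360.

64980

360·361/2 = 129960/2 = 64980.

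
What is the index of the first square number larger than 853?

30

Solve n² > 853 for integer n.
The largest n with value ≤ 853 is 29 (since 841 ≤ 853 < 900), so the first above is n = 30, value 900.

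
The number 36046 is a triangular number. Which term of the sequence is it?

268

Set n(n+1)/2 = 36046, giving n² + n − 72092 = 0.
The discriminant is 1 + 8·36046 = 288369, and √288369 = 537.
So n = (-1 + 537) / 2 = 536/2 = 268.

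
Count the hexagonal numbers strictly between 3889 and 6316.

12

The n-th hexagonal number is n(2n−1).
Smallest index with value > 3889: n = 45 (giving 4005).
Largest index with value < 6316: n = 56 (giving 6216).
Indices 45 through 56: 12 terms.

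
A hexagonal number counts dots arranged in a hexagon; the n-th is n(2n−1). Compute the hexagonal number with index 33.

The 33rd hexagonal number is n(2n−1) with n = 33.
33·(2·33 − 1) = 33·65 = 2145.

2145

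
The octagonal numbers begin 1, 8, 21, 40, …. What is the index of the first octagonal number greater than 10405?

Solve n(3n−2) > 10405 for integer n.
The largest n with value ≤ 10405 is 59 (since 10325 ≤ 10405 < 10680), so the first above is n = 60, value 10680.

60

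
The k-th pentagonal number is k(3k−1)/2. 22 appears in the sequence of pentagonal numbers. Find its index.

Set n(3n−1)/2 = 22, giving 3n² − n − 44 = 0.
The discriminant is 1 + 24·22 = 529, and √529 = 23.
So n = (1 + 23) / 6 = 24/6 = 4.

4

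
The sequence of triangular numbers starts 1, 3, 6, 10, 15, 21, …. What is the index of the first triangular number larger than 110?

15

Solve n(n+1)/2 > 110 for integer n.
The largest n with value ≤ 110 is 14 (since 105 ≤ 110 < 120), so the first above is n = 15, value 120.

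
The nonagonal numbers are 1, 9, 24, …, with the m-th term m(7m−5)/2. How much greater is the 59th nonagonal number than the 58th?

407

Consecutive nonagonal numbers differ by 7n − 6: here 7·59 − 6 = 407.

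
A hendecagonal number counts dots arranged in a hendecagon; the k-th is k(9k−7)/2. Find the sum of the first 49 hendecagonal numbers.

177625

Σ i(9i−7)/2 = (9Σi² − 7Σi) / 2 over i = 1..49.
Σi = 1225 and Σi² = 40425.
(9·40425 − 7·1225) / 2 = 355250/2 = 177625.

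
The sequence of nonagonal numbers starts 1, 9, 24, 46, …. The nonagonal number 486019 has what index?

Set n(7n−5)/2 = 486019, giving 7n² − 5n − 972038 = 0.
The discriminant is 25 + 56·486019 = 27217089, and √27217089 = 5217.
So n = (5 + 5217) / 14 = 5222/14 = 373.

373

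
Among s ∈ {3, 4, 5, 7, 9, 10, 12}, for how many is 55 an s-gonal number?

s = 3: P(3, 10) = 55. ✓
s = 4: P(4, 7) = 49 and P(4, 8) = 64; 55 is not s-gonal.
s = 5: P(5, 6) = 51 and P(5, 7) = 70; 55 is not s-gonal.
s = 7: P(7, 5) = 55. ✓
s = 9: P(9, 4) = 46 and P(9, 5) = 75; 55 is not s-gonal.
s = 10: P(10, 4) = 52 and P(10, 5) = 85; 55 is not s-gonal.
s = 12: P(12, 3) = 33 and P(12, 4) = 64; 55 is not s-gonal.
Hits: s ∈ {3, 7} → 2.

2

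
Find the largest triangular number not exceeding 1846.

1830

Solve n(n+1)/2 ≤ 1846 for integer n.
n = 60 gives 1830 ≤ 1846, while n = 61 gives 1891 > 1846; so the answer is 1830.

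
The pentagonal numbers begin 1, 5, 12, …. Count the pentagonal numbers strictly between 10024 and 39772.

81

The n-th pentagonal number is n(3n−1)/2.
Smallest index with value > 10024: n = 82 (giving 10045).
Largest index with value < 39772: n = 162 (giving 39285).
Indices 82 through 162: 81 terms.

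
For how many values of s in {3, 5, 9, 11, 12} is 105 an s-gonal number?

s = 3: P(3, 14) = 105. ✓
s = 5: P(5, 8) = 92 and P(5, 9) = 117; 105 is not s-gonal.
s = 9: P(9, 5) = 75 and P(9, 6) = 111; 105 is not s-gonal.
s = 11: P(11, 5) = 95 and P(11, 6) = 141; 105 is not s-gonal.
s = 12: P(12, 5) = 105. ✓
Hits: s ∈ {3, 12} → 2.

2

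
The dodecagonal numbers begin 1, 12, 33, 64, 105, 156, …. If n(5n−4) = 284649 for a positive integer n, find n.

Set n(5n−4) = 284649, giving 5n² − 4n − 284649 = 0.
So n = (4 + 2386) / 10 = 2390/10 = 239.
Check: 239·(5·239 − 4) = 284649. ✓

239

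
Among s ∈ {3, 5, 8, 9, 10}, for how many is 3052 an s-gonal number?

1

s = 3: P(3, 77) = 3003 and P(3, 78) = 3081; 3052 is not s-gonal.
s = 5: P(5, 45) = 3015 and P(5, 46) = 3151; 3052 is not s-gonal.
s = 8: P(8, 32) = 3008 and P(8, 33) = 3201; 3052 is not s-gonal.
s = 9: P(9, 29) = 2871 and P(9, 30) = 3075; 3052 is not s-gonal.
s = 10: P(10, 28) = 3052. ✓
Hits: s ∈ {10} → 1.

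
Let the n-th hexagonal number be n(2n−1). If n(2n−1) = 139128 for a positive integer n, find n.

264

Set n(2n−1) = 139128, giving 2n² − n − 139128 = 0.
The discriminant is 1 + 8·139128 = 1113025, and √1113025 = 1055.
So n = (1 + 1055) / 4 = 1056/4 = 264.
Check: 264·(2·264 − 1) = 139128. ✓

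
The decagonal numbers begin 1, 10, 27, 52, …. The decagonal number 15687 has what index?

Set n(4n−3) = 15687, giving 4n² − 3n − 15687 = 0.
So n = (3 + 501) / 8 = 504/8 = 63.
Check: 63·(4·63 − 3) = 15687. ✓

63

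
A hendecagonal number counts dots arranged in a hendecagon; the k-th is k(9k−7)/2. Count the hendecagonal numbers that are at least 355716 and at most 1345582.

266

The n-th hendecagonal number is n(9n−7)/2.
Smallest index with value ≥ 355716: n = 282 (giving 356871).
Largest index with value ≤ 1345582: n = 547 (giving 1344526).
Indices 282 through 547: 266 terms.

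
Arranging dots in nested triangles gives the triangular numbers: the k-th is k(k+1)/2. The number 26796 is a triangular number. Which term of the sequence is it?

231

Set n(n+1)/2 = 26796, giving n² + n − 53592 = 0.
So n = (-1 + 463) / 2 = 462/2 = 231.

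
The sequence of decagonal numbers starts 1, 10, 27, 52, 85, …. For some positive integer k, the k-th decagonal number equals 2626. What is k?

Set n(4n−3) = 2626, giving 4n² − 3n − 2626 = 0.
The discriminant is 9 + 16·2626 = 42025, and √42025 = 205.
So n = (3 + 205) / 8 = 208/8 = 26.

26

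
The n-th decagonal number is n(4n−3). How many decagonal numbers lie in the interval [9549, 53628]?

67

The n-th decagonal number is n(4n−3).
Smallest index with value ≥ 9549: n = 50 (giving 9850).
Largest index with value ≤ 53628: n = 116 (giving 53476).
Indices 50 through 116: 67 terms.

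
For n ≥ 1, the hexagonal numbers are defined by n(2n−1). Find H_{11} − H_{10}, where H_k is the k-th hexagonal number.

Consecutive hexagonal numbers differ by 4n − 3: here 4·11 − 3 = 41.

41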